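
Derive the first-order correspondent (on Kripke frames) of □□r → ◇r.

∀x ∃w (xR²w ∧ xRw)

This is a Sahlqvist (Geach-type) schema ◇^0□^2r → □^0◇^1r.
Minimal-valuation argument: fix x; take any y with xR^0y and any z with xR^0z. Set V(r) to the set of worlds R-reachable from y in exactly 2 steps. Then □^2r holds at y, so the antecedent holds at x; validity forces ◇^1r at z, giving a w with zR^1w and yR^2w.
First-order correspondent: ∀x ∃w (xR²w ∧ xRw).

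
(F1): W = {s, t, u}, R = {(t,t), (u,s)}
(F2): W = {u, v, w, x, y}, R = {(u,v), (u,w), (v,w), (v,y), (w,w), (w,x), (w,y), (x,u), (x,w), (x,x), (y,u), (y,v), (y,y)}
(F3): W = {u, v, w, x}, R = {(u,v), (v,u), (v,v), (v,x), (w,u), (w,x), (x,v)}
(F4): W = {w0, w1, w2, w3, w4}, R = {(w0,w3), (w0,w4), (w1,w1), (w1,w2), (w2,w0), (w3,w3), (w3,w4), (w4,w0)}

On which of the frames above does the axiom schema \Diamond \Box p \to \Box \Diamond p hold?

(F2), (F3)

The schema corresponds to convergence: \forall x \forall y \forall z (Rxy \wedge Rxz \to \exists w (Ryw \wedge Rzw)).
(F1): fails — Rus and Rus but s and s have no common successor.
(F2): satisfies the condition.
(F3): satisfies the condition.
(F4): fails — Rw0w4 and Rw0w3 but w4 and w3 have no common successor.
Valid on: (F2), (F3).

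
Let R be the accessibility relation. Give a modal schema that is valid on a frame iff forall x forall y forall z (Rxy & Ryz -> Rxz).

□p → □□p

The condition is transitivity. The 4 schema □p → □□p defines it.
Suppose □p→□□p is valid. Take Rxy, Ryz and set V(p)={w : Rxw}. Then □p at x, so □□p at x, so □p at y, so p at z, i.e. Rxz.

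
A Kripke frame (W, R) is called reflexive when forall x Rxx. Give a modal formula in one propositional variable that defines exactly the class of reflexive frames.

This is reflexivity; the standard corresponding axiom is T: □s → s.

□s → s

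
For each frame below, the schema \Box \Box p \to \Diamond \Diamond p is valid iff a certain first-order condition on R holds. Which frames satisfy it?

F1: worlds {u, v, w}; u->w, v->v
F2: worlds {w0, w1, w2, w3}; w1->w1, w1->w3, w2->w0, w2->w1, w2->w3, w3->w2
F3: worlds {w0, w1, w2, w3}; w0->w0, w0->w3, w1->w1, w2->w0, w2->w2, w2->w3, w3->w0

Frame correspondent (Sahlqvist): \forall x \exists w (x R^2 w \wedge x R^2 w) — i.e. a generalized confluence (Geach) condition.
F1: fails — at u but no t with uR²t and uR²t.
F2: fails — at w0 but no w with w0R²w and w0R²w.
F3: condition met.

F3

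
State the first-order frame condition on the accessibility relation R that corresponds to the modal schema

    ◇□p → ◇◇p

This is a Sahlqvist (Geach-type) schema ◇^1□^1p → □^0◇^2p.
First-order correspondent: ∀x ∀y (xRy → ∃w (yRw ∧ xR²w)).

∀x ∀y (xRy → ∃w (yRw ∧ xR²w))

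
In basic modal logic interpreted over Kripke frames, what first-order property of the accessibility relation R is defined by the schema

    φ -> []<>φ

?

Symmetry

This is the B axiom.
Its frame correspondent is symmetry — forall x forall y (Rxy -> Ryx).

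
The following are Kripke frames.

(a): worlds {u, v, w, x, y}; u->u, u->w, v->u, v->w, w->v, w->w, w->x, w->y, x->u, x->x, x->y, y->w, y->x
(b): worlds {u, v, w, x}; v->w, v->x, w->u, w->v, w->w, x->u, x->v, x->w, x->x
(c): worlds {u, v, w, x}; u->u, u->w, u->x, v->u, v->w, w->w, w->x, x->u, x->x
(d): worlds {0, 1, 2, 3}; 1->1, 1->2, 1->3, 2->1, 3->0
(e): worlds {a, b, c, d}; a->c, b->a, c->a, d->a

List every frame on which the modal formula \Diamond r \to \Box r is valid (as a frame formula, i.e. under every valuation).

This is the axiom for partial functionality; its first-order frame correspondent is \forall x \forall y \forall z (Rxy \wedge Rxz \to y = z).
(a): fails — u sees both u and w.
(b): fails — v sees both w and x.
(c): fails — u sees both u and w.
(d): fails — 1 sees both 1 and 2.
(e): ✓.

(e)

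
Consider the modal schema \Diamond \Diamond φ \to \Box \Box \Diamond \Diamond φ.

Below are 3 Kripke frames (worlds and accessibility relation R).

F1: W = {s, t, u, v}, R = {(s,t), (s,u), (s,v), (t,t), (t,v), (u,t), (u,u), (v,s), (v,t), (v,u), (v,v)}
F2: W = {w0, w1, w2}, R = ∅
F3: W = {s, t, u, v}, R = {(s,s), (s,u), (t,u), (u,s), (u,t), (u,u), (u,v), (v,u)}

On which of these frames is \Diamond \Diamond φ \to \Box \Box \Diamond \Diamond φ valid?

F2, F3

Frame correspondent (Sahlqvist): \forall x \forall y \forall z ((x R^2 y \wedge x R^2 z) \to \exists w (y = w \wedge z R^2 w)) — i.e. a generalized confluence (Geach) condition.
F1: fails — sR²s, sR²u but no w with s=w and uR²w.
F2: condition met.
F3: condition met.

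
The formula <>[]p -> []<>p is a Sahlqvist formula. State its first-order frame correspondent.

This schema is the .2 axiom.
It corresponds to convergence: forall x forall y forall z (Rxy & Rxz -> exists w (Ryw & Rzw)).

convergence: forall x forall y forall z (Rxy & Rxz -> exists w (Ryw & Rzw))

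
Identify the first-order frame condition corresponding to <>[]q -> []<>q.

Suppose ◇□q→□◇q is valid. Take Rxy, Rxz and set V(q)={w : Ryw}. Then □q at y so ◇□q at x, so □◇q at x, so ◇q at z, giving w with Rzw and Ryw.
Conversely, on a frame with convergence the schema holds at every world under every valuation.
Frame condition: forall x forall y forall z (Rxy & Rxz -> exists w (Ryw & Rzw)).

Convergence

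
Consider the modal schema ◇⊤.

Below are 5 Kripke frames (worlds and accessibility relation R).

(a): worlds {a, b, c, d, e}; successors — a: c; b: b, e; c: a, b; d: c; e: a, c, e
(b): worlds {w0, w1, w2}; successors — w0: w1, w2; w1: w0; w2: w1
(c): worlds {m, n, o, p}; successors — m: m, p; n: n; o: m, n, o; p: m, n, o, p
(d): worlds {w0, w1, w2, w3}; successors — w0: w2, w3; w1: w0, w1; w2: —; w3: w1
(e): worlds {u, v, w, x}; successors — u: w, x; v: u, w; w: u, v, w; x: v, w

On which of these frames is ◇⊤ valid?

(a), (b), (c), (e)

This is the axiom for seriality; its first-order frame correspondent is ∀x ∃y Rxy.
(a): condition met.
(b): condition met.
(c): condition met.
(d): fails — world w2 has no successor.
(e): condition met.
Valid on: (a), (b), (c), (e).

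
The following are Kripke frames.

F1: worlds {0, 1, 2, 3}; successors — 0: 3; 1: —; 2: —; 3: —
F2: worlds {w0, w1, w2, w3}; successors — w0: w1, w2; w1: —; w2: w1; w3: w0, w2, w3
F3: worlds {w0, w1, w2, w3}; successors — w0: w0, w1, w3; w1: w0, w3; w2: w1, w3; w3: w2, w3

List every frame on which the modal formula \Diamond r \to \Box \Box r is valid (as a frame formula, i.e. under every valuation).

This is the axiom for a generalized confluence (Geach) condition; its first-order frame correspondent is \forall x \forall y \forall z ((xRy \wedge x R^2 z) \to \exists w (y = w \wedge z = w)).
F1: holds.
F2: fails — w0Rw2, w0R²w1 but w2 ≠ w1.
F3: fails — w0Rw0, w0R²w1 but w0 ≠ w1.

F1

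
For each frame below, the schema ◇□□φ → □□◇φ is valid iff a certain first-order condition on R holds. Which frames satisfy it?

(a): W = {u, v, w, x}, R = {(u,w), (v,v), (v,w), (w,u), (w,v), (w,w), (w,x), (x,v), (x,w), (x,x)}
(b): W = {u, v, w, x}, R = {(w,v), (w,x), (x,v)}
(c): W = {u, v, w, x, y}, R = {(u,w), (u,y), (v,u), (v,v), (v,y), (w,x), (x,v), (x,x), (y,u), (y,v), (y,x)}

(a)

Frame correspondent (Sahlqvist): ∀x ∀y ∀z ((xRy ∧ xR²z) → ∃w (yR²w ∧ zRw)) — i.e. a generalized confluence (Geach) condition.
(a): satisfies the condition.
(b): fails — wRv, wR²v but no t with vR²t and vRt.
(c): fails — uRw, uR²u but no t with wR²t and uRt.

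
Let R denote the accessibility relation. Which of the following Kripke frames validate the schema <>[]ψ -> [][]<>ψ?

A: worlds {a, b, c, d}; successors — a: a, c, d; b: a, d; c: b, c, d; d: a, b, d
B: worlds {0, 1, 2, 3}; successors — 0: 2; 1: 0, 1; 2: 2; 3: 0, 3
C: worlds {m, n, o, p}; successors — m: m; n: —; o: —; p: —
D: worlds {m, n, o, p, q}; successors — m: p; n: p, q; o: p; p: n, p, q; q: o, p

A, C, D

Frame correspondent (Sahlqvist): forall x forall y forall z ((xRy & x R^2 z) -> exists w (yRw & zRw)) — i.e. a generalized confluence (Geach) condition.
A: ✓.
B: fails — 1R0, 1R²1 but no w with 0Rw and 1Rw.
C: ✓.
D: ✓.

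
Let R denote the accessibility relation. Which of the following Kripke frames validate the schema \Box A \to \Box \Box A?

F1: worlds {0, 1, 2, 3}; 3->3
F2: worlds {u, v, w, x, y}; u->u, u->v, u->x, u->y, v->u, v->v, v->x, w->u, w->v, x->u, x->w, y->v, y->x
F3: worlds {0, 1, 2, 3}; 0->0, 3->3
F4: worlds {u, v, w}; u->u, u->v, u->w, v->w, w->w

This is the axiom for transitivity; its first-order frame correspondent is \forall x \forall y \forall z (Rxy \wedge Ryz \to Rxz).
F1: condition met.
F2: fails — Rxw and Rwv but not Rxv.
F3: condition met.
F4: condition met.
Valid on: F1, F3, F4.

F1, F3, F4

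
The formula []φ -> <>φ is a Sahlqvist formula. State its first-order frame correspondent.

seriality

Suppose □φ→◇φ is valid. At any x set V(φ)=W. Then □φ at x, so ◇φ at x, so x has a successor.
The converse is a direct semantic check.
Frame condition: forall x exists y Rxy.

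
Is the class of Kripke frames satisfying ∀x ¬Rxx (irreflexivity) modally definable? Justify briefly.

Not definable by any modal formula

If a class were modally definable it would be closed under surjective bounded morphisms (Goldblatt–Thomason).
The 5-cycle (worlds a,b,c,d,e with a→b→c→d→e→a) is irreflexive, and the map sending every world to a single reflexive point • is a surjective bounded morphism (forth: every edge maps to (•,•); back: every world has a successor). So any modal formula valid on the 5-cycle is also valid on the reflexive point, which is not irreflexive.
So no modal formula (or set of formulas) defines exactly the irreflexive frames.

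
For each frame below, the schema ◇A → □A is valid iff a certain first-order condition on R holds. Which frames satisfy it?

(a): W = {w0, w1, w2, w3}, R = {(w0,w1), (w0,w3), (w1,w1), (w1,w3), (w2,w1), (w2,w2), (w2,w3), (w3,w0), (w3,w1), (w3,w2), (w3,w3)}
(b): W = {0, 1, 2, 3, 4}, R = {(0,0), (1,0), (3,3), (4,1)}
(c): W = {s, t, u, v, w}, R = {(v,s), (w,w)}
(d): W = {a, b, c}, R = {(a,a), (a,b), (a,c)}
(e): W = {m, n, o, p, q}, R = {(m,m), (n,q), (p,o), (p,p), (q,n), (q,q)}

Frame correspondent (Sahlqvist): ∀x ∀y ∀z (Rxy ∧ Rxz → y = z) — i.e. partial functionality.
(a): fails — w0 sees both w1 and w3.
(b): ✓.
(c): ✓.
(d): fails — a sees both a and b.
(e): fails — p sees both o and p.

(b), (c)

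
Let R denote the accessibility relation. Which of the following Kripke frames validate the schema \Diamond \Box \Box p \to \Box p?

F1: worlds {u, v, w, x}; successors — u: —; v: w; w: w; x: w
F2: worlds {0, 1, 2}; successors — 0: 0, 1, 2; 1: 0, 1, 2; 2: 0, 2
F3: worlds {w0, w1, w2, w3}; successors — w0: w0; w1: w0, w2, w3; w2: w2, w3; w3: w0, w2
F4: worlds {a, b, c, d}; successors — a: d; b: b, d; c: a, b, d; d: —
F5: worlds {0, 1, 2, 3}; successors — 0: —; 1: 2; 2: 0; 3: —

F1, F2

The schema corresponds to a generalized confluence (Geach) condition: \forall x \forall y \forall z ((xRy \wedge xRz) \to \exists w (y R^2 w \wedge z = w)).
F1: ✓.
F2: ✓.
F3: fails — w1Rw0, w1Rw2 but no w with w0R²w and w2=w.
F4: fails — aRd, aRd but no w with dR²w and d=w.
F5: fails — 1R2, 1R2 but no w with 2R²w and 2=w.
Valid on: F1, F2.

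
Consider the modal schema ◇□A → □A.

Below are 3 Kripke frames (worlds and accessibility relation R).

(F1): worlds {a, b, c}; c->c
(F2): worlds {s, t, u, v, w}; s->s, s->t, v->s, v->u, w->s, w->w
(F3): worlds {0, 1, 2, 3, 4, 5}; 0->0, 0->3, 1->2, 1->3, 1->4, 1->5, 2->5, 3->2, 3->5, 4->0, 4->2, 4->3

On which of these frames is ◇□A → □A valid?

This is the axiom for the Euclidean property; its first-order frame correspondent is ∀x ∀y ∀z (Rxy ∧ Rxz → Ryz).
(F1): ✓.
(F2): fails — Rst and Rss but not Rts.
(F3): fails — R03 and R00 but not R30.
Valid on: (F1).

(F1)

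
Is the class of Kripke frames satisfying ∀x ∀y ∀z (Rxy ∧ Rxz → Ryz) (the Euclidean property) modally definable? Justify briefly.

Yes — defined by ◇q → □◇q

This is a Sahlqvist condition; the 5 axiom ◇q → □◇q defines it.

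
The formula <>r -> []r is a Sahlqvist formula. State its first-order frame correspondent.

partial functionality: forall x forall y forall z (Rxy & Rxz -> y = z)

Suppose ◇r→□r is valid. Take Rxy, Rxz and set V(r)={y}. Then ◇r at x, so □r at x, so r at z, i.e. z=y.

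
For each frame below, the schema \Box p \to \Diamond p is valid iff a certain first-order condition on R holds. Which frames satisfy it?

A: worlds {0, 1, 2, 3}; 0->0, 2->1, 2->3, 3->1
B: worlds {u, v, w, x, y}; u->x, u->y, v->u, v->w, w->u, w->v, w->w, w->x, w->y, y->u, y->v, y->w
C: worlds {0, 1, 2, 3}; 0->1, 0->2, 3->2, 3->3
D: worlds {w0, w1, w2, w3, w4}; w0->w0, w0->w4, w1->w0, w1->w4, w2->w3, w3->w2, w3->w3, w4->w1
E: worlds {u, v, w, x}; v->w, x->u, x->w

Frame correspondent (Sahlqvist): \forall x \exists y Rxy — i.e. seriality.
A: fails — world 1 has no successor.
B: fails — world x has no successor.
C: fails — world 1 has no successor.
D: ✓.
E: fails — world u has no successor.
Valid on: D.

D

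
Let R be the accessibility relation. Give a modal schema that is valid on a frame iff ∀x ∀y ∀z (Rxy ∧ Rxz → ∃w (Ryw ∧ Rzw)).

The condition is convergence. The .2 schema ◇□r → □◇r defines it.
Suppose ◇□r→□◇r is valid. Take Rxy, Rxz and set V(r)={w : Ryw}. Then □r at y so ◇□r at x, so □◇r at x, so ◇r at z, giving w with Rzw and Ryw.

◇□r → □◇r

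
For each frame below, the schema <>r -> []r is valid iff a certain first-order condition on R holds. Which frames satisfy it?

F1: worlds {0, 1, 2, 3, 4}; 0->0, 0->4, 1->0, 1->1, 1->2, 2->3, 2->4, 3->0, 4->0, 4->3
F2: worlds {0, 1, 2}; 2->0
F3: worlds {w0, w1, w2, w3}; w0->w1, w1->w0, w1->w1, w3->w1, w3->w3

F2

Frame correspondent (Sahlqvist): forall x forall y forall z (Rxy & Rxz -> y = z) — i.e. partial functionality.
F1: fails — 0 sees both 0 and 4.
F2: holds.
F3: fails — w1 sees both w0 and w1.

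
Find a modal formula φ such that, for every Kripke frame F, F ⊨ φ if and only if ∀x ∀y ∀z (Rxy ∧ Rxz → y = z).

◇s → □s

A defining formula is ◇s → □s (the CD axiom).
Suppose ◇s→□s is valid. Take Rxy, Rxz and set V(s)={y}. Then ◇s at x, so □s at x, so s at z, i.e. z=y.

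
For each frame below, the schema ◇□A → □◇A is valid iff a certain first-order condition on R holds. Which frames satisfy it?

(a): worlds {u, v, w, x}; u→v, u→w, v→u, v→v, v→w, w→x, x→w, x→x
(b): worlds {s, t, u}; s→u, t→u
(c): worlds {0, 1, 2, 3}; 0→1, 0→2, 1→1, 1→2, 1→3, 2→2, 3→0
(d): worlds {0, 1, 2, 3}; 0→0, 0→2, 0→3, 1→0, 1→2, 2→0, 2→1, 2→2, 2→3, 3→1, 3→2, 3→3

(d)

The schema corresponds to convergence: ∀x ∀y ∀z (Rxy ∧ Rxz → ∃w (Ryw ∧ Rzw)).
(a): fails — Ruv and Ruw but v and w have no common successor.
(b): fails — Rsu and Rsu but u and u have no common successor.
(c): fails — R12 and R13 but 2 and 3 have no common successor.
(d): holds.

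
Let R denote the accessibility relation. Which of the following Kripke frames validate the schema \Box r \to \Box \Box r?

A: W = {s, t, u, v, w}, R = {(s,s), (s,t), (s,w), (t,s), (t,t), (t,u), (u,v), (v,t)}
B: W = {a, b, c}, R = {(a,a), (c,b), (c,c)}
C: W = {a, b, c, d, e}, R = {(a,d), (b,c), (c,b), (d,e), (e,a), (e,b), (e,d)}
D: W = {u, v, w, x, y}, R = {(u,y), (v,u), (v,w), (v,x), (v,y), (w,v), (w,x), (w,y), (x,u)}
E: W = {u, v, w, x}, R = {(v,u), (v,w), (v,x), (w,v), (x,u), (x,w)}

B

The schema corresponds to transitivity: \forall x \forall y \forall z (Rxy \wedge Ryz \to Rxz).
A: fails — Ruv and Rvt but not Rut.
B: satisfies the condition.
C: fails — Rbc and Rcb but not Rbb.
D: fails — Rwx and Rxu but not Rwu.
E: fails — Rxw and Rwv but not Rxv.
Valid on: B.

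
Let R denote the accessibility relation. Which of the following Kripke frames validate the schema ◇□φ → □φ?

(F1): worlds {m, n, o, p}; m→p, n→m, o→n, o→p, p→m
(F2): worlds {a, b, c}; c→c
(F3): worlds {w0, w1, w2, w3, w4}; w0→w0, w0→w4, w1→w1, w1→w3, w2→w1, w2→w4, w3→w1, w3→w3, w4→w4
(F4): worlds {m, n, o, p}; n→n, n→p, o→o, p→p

(F2)

The schema corresponds to the Euclidean property: ∀x ∀y ∀z (Rxy ∧ Rxz → Ryz).
(F1): fails — Rmp and Rmp but not Rpp.
(F2): ✓.
(F3): fails — Rw0w4 and Rw0w0 but not Rw4w0.
(F4): fails — Rnp and Rnn but not Rpn.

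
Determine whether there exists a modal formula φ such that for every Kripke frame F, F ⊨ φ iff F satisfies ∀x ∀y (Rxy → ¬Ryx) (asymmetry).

No

If a class were modally definable it would be closed under surjective bounded morphisms (Goldblatt–Thomason).
The 4-cycle (worlds a,b,c,d with a→b→c→d→a) is asymmetric. Mapping every world to a single reflexive point • is a surjective bounded morphism, and the reflexive point is not asymmetric (R•• but asymmetry requires ¬R••).
Hence asymmetry is not modally definable.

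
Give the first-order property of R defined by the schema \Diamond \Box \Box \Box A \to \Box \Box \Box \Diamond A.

This is a Sahlqvist (Geach-type) schema ◇^1□^3A → □^3◇^1A.
Minimal-valuation argument: fix x; take any y with xR^1y and any z with xR^3z. Set V(A) to the set of worlds R-reachable from y in exactly 3 steps. Then □^3A holds at y, so the antecedent holds at x; validity forces ◇^1A at z, giving a w with zR^1w and yR^3w.
First-order correspondent: \forall x \forall y \forall z ((xRy \wedge x R^3 z) \to \exists w (y R^3 w \wedge zRw)).

\forall x \forall y \forall z ((xRy \wedge x R^3 z) \to \exists w (y R^3 w \wedge zRw))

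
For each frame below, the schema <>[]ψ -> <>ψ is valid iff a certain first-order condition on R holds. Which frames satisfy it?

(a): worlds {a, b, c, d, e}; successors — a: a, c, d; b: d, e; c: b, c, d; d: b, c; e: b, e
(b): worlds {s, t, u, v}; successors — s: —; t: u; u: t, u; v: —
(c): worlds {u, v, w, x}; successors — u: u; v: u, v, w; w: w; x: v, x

The schema corresponds to a generalized confluence (Geach) condition: forall x forall y (xRy -> exists w (yRw & xRw)).
(a): fails — bRd but no w with dRw and bRw.
(b): condition met.
(c): condition met.

(b), (c)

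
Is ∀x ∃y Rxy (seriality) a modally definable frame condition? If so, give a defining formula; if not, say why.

The condition is seriality. A defining modal formula is □q → ◇q.
Suppose □q→◇q is valid. At any x set V(q)=W. Then □q at x, so ◇q at x, so x has a successor.

Definable; □q → ◇q defines it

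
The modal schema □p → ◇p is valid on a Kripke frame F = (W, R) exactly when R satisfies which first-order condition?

Suppose □p→◇p is valid. At any x set V(p)=W. Then □p at x, so ◇p at x, so x has a successor.
The converse is a direct semantic check.
Frame condition: ∀x ∃y Rxy.

seriality: ∀x ∃y Rxy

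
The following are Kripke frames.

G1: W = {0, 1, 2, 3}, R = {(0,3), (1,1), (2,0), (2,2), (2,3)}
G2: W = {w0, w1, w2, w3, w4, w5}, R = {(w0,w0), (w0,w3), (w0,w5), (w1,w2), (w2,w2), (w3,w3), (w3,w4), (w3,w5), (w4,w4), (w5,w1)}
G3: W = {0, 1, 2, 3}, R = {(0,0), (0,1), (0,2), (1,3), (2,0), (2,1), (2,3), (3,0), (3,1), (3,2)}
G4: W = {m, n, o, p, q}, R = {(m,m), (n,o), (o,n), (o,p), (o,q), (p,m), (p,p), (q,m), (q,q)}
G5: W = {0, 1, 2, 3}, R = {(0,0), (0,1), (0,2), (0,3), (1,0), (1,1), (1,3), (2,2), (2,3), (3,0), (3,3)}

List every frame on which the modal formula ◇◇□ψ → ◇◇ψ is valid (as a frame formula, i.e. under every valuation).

G5

Frame correspondent (Sahlqvist): ∀x ∀y (xR²y → ∃w (yRw ∧ xR²w)) — i.e. a generalized confluence (Geach) condition.
G1: fails — 2R²3 but no w with 3Rw and 2R²w.
G2: fails — w0R²w1 but no w with w1Rw and w0R²w.
G3: fails — 1R²1 but no w with 1Rw and 1R²w.
G4: fails — nR²n but no w with nRw and nR²w.
G5: condition met.
Valid on: G5.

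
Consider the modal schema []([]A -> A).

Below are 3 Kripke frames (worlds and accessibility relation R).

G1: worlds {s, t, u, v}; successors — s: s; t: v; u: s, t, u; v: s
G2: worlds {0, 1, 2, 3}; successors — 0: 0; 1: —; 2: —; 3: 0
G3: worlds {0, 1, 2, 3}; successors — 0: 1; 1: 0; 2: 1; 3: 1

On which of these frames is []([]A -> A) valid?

Frame correspondent (Sahlqvist): forall x forall y (Rxy -> Ryy) — i.e. shift-reflexivity.
G1: fails — Rtv but not Rvv.
G2: satisfies the condition.
G3: fails — R01 but not R11.
Valid on: G2.

G2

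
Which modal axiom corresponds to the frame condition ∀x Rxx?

This is reflexivity; the standard corresponding axiom is T: □q → q.
Suppose □q→q is valid. At any x set V(q)={w : Rxw}. Then □q holds at x, so q holds at x, i.e. Rxx.

□q → q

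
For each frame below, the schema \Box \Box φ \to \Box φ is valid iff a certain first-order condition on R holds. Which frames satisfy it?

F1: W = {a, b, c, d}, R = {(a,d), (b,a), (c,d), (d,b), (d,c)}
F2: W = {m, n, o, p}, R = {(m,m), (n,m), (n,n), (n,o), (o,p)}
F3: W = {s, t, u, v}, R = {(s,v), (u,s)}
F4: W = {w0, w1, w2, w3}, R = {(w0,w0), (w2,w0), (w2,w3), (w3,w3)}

Frame correspondent (Sahlqvist): \forall x \forall y (Rxy \to \exists z (Rxz \wedge Rzy)) — i.e. density.
F1: fails — Rcd but no z with Rcz and Rzd.
F2: fails — Rop but no z with Roz and Rzp.
F3: fails — Rus but no z with Ruz and Rzs.
F4: satisfies the condition.

F4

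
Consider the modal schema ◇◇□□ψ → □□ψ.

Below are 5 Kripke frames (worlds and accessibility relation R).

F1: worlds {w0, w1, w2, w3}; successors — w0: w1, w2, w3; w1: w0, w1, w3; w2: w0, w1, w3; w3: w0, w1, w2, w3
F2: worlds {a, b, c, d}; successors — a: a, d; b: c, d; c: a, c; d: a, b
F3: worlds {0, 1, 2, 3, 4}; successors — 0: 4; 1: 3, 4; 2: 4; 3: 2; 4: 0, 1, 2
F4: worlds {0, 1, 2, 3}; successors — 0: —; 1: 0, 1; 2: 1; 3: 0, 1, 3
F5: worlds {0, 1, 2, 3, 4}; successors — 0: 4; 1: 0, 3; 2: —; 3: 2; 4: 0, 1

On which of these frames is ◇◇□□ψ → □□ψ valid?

F1

Frame correspondent (Sahlqvist): ∀x ∀y ∀z ((xR²y ∧ xR²z) → ∃w (yR²w ∧ z = w)) — i.e. a generalized confluence (Geach) condition.
F1: condition met.
F2: fails — aR²b, aR²d but no w with bR²w and d=w.
F3: fails — 4R²3, 4R²3 but no w with 3R²w and 3=w.
F4: fails — 1R²0, 1R²0 but no w with 0R²w and 0=w.
F5: fails — 0R²1, 0R²0 but no w with 1R²w and 0=w.
Valid on: F1.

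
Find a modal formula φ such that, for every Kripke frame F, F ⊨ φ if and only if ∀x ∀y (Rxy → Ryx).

The condition is symmetry. The B schema ψ → □◇ψ defines it.
Suppose ψ→□◇ψ is valid. Take Rxy and set V(ψ)={x}. Then ψ at x, so □◇ψ at x, so ◇ψ at y, so some z with Ryz has ψ; z=x, i.e. Ryx.

ψ → □◇ψ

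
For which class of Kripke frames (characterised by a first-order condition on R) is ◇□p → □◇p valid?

Suppose ◇□p→□◇p is valid. Take Rxy, Rxz and set V(p)={w : Ryw}. Then □p at y so ◇□p at x, so □◇p at x, so ◇p at z, giving w with Rzw and Ryw.

convergence: ∀x ∀y ∀z (Rxy ∧ Rxz → ∃w (Ryw ∧ Rzw))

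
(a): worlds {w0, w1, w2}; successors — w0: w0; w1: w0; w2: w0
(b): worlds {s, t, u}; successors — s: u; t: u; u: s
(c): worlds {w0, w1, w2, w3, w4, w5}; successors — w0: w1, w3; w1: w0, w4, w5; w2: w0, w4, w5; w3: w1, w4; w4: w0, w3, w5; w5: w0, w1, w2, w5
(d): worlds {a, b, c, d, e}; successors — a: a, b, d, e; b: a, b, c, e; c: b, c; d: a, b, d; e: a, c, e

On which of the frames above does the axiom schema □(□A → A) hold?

(a), (d)

This is the axiom for shift-reflexivity; its first-order frame correspondent is ∀x ∀y (Rxy → Ryy).
(a): satisfies the condition.
(b): fails — Rsu but not Ruu.
(c): fails — Rw1w0 but not Rw0w0.
(d): satisfies the condition.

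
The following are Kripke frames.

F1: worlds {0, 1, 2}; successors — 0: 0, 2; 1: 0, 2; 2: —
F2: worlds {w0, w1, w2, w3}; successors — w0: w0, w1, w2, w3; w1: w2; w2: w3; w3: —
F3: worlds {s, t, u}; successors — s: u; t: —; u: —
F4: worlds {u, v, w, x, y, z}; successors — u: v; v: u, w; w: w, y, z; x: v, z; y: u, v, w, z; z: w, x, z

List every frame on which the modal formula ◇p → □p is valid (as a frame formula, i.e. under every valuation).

This is the axiom for partial functionality; its first-order frame correspondent is ∀x ∀y ∀z (Rxy ∧ Rxz → y = z).
F1: fails — 0 sees both 0 and 2.
F2: fails — w0 sees both w0 and w1.
F3: ✓.
F4: fails — v sees both u and w.
Valid on: F3.

F3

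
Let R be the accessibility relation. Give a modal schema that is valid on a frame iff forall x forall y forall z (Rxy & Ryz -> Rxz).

□q → □□q

A defining formula is □q → □□q (the 4 axiom).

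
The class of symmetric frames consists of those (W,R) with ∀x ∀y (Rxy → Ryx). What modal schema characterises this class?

ψ → □◇ψ

This is symmetry; the standard corresponding axiom is B: ψ → □◇ψ.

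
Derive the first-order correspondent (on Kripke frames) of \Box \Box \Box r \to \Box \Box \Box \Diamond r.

\forall x \forall z (x R^3 z \to \exists w (x R^3 w \wedge zRw))

This is a Sahlqvist (Geach-type) schema ◇^0□^3r → □^3◇^1r.
First-order correspondent: \forall x \forall z (x R^3 z \to \exists w (x R^3 w \wedge zRw)).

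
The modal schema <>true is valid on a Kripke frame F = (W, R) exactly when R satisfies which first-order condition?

seriality

◇⊤ holds at w iff w has a successor, so frame-validity of ◇⊤ is exactly seriality. Equivalently via □φ → ◇φ:
Suppose □φ→◇φ is valid. At any x set V(φ)=W. Then □φ at x, so ◇φ at x, so x has a successor.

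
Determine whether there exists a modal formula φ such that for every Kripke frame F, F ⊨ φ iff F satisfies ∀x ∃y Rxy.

Yes, by □r → ◇r

The condition is seriality. A defining modal formula is □r → ◇r.
Suppose □r→◇r is valid. At any x set V(r)=W. Then □r at x, so ◇r at x, so x has a successor.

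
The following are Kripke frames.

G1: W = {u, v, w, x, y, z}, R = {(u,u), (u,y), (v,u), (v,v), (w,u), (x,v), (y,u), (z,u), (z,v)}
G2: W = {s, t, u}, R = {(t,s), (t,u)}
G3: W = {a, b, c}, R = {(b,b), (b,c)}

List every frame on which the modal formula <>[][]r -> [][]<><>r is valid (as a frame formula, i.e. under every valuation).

Frame correspondent (Sahlqvist): forall x forall y forall z ((xRy & x R^2 z) -> exists w (y R^2 w & z R^2 w)) — i.e. a generalized confluence (Geach) condition.
G1: holds.
G2: holds.
G3: fails — bRb, bR²c but no w with bR²w and cR²w.

G1, G2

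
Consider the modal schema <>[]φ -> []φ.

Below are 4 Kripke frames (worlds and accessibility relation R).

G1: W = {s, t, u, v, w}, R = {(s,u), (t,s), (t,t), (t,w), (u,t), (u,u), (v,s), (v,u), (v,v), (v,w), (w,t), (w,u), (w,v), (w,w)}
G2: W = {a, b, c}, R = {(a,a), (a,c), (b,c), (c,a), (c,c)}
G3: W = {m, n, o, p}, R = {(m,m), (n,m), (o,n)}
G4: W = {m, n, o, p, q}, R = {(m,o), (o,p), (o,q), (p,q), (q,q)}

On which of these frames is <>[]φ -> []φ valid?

G2

Frame correspondent (Sahlqvist): forall x forall y forall z (Rxy & Rxz -> Ryz) — i.e. the Euclidean property.
G1: fails — Rts and Rts but not Rss.
G2: holds.
G3: fails — Ron and Ron but not Rnn.
G4: fails — Rmo and Rmo but not Roo.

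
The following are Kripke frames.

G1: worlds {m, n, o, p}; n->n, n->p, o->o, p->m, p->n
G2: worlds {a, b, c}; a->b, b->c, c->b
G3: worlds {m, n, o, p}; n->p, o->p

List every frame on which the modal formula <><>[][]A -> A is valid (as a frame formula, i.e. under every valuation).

This is the axiom for a generalized confluence (Geach) condition; its first-order frame correspondent is forall x forall y (x R^2 y -> exists w (y R^2 w & x = w)).
G1: fails — nR²m but no w with mR²w and n=w.
G2: fails — aR²c but no w with cR²w and a=w.
G3: satisfies the condition.
Valid on: G3.

G3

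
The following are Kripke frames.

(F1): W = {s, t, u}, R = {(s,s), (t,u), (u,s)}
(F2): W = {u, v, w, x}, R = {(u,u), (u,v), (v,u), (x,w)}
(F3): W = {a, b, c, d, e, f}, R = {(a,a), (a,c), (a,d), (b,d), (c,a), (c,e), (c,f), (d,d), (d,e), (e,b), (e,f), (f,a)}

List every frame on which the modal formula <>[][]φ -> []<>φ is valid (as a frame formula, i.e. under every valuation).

(F1)

Frame correspondent (Sahlqvist): forall x forall y forall z ((xRy & xRz) -> exists w (y R^2 w & zRw)) — i.e. a generalized confluence (Geach) condition.
(F1): satisfies the condition.
(F2): fails — xRw, xRw but no t with wR²t and wRt.
(F3): fails — cRe, cRe but no w with eR²w and eRw.
Valid on: (F1).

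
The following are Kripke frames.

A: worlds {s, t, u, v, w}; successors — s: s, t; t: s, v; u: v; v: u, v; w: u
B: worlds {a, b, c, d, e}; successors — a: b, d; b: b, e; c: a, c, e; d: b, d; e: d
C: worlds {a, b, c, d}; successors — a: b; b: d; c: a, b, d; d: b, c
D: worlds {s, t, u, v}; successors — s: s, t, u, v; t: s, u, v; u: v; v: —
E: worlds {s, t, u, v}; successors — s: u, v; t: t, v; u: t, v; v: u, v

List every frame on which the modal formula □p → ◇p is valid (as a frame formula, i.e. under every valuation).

A, B, C, E

The schema corresponds to seriality: ∀x ∃y Rxy.
A: condition met.
B: condition met.
C: condition met.
D: fails — world v has no successor.
E: condition met.
Valid on: A, B, C, E.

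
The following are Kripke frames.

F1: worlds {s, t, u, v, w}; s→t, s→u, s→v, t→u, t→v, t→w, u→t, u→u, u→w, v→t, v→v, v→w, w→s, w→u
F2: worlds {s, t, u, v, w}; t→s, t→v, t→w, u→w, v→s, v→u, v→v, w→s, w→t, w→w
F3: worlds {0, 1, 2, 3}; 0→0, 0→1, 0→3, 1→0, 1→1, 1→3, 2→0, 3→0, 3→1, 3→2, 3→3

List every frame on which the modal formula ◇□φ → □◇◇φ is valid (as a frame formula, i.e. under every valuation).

F1, F3

Frame correspondent (Sahlqvist): ∀x ∀y ∀z ((xRy ∧ xRz) → ∃w (yRw ∧ zR²w)) — i.e. a generalized confluence (Geach) condition.
F1: condition met.
F2: fails — tRs, tRs but no w* with sRw* and sR²w*.
F3: condition met.
Valid on: F1, F3.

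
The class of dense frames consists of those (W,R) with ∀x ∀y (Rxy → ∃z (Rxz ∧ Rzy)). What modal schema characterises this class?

□□r → □r

The condition is density. The C4 schema □□r → □r defines it.
Suppose □□r→□r is valid. Take Rxy and set V(r)={w : xR²w}. Then □□r at x, so □r at x, so r at y, i.e. ∃z(Rxz∧Rzy).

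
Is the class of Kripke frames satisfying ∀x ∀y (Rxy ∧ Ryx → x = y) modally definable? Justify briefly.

Not definable by any modal formula

If a class were modally definable it would be closed under surjective bounded morphisms (Goldblatt–Thomason).
The 6-cycle (worlds s,t,u,v,w,x with s→t→u→v→w→x→s) is antisymmetric. Sending even-indexed worlds to a and odd-indexed worlds to b is a surjective bounded morphism onto the two-world frame with a↔b, which is not antisymmetric.
So no modal formula (or set of formulas) defines exactly the antisymmetric frames.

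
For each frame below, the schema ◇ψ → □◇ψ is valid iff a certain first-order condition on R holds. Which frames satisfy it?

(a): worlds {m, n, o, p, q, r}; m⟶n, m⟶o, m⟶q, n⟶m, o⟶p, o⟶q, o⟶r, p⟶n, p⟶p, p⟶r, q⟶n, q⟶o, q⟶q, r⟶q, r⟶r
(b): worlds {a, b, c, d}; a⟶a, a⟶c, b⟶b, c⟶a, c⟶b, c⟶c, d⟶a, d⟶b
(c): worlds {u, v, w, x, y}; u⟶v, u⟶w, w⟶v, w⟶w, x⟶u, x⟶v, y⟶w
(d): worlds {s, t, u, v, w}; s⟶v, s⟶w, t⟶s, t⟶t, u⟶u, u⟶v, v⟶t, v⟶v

This is the axiom for the Euclidean property; its first-order frame correspondent is ∀x ∀y ∀z (Rxy ∧ Rxz → Ryz).
(a): fails — Rmo and Rmo but not Roo.
(b): fails — Rcb and Rcc but not Rbc.
(c): fails — Ruv and Ruv but not Rvv.
(d): fails — Rsv and Rsw but not Rvw.
Valid on no frame.

none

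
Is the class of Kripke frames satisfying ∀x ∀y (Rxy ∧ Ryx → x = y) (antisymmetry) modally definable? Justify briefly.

If a class were modally definable it would be closed under surjective bounded morphisms (Goldblatt–Thomason).
The 4-cycle (worlds 0,1,2,3 with 0→1→2→3→0) is antisymmetric. Sending even-indexed worlds to s and odd-indexed worlds to t is a surjective bounded morphism onto the two-world frame with s↔t, which is not antisymmetric.
Hence antisymmetry is not modally definable.

No — not modally definable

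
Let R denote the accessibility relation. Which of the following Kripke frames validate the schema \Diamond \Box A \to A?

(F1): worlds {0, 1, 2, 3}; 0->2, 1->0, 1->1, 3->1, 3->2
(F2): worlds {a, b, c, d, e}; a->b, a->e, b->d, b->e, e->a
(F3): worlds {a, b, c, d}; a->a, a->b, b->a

This is the axiom for symmetry; its first-order frame correspondent is \forall x \forall y (Rxy \to Ryx).
(F1): fails — R10 but not R01.
(F2): fails — Rab but not Rba.
(F3): ✓.

(F3)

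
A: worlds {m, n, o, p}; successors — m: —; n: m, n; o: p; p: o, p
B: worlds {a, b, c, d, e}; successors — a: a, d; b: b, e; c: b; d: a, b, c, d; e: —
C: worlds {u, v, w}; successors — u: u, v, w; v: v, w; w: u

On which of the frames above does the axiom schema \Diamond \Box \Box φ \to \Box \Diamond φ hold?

C

Frame correspondent (Sahlqvist): \forall x \forall y \forall z ((xRy \wedge xRz) \to \exists w (y R^2 w \wedge zRw)) — i.e. a generalized confluence (Geach) condition.
A: fails — nRm, nRm but no w with mR²w and mRw.
B: fails — bRb, bRe but no w with bR²w and eRw.
C: satisfies the condition.
Valid on: C.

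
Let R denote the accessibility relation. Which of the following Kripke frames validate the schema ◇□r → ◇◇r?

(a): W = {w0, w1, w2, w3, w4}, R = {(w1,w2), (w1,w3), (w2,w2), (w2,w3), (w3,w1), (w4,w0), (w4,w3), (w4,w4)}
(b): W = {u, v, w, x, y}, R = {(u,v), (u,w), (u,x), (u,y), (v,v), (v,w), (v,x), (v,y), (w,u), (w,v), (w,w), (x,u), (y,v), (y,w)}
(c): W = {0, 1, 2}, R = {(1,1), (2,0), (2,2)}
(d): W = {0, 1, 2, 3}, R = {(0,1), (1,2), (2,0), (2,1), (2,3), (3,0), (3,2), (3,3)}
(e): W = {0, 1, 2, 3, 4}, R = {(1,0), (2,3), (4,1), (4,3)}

The schema corresponds to a generalized confluence (Geach) condition: ∀x ∀y (xRy → ∃w (yRw ∧ xR²w)).
(a): fails — w4Rw0 but no w with w0Rw and w4R²w.
(b): satisfies the condition.
(c): fails — 2R0 but no w with 0Rw and 2R²w.
(d): satisfies the condition.
(e): fails — 1R0 but no w with 0Rw and 1R²w.
Valid on: (b), (d).

(b), (d)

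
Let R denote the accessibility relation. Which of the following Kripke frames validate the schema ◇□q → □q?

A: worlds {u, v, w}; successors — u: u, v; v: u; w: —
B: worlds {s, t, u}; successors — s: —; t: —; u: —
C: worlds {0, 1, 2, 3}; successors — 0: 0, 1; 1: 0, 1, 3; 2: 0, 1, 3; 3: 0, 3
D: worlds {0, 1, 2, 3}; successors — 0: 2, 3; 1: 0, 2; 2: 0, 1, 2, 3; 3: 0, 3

B

This is the axiom for the Euclidean property; its first-order frame correspondent is ∀x ∀y ∀z (Rxy ∧ Rxz → Ryz).
A: fails — Ruv and Ruv but not Rvv.
B: satisfies the condition.
C: fails — R10 and R13 but not R03.
D: fails — R03 and R02 but not R32.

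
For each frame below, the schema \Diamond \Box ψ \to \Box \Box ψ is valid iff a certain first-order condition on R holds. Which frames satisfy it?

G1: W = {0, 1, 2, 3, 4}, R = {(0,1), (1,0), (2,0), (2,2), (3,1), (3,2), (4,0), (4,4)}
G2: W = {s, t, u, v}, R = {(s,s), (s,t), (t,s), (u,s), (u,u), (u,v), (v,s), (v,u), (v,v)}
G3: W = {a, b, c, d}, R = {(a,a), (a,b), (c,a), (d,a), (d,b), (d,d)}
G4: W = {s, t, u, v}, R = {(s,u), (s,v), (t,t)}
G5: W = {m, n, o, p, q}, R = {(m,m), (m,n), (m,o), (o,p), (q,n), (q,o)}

G4

The schema corresponds to a generalized confluence (Geach) condition: \forall x \forall y \forall z ((xRy \wedge x R^2 z) \to \exists w (yRw \wedge z = w)).
G1: fails — 2R0, 2R²0 but no w with 0Rw and 0=w.
G2: fails — sRt, sR²t but no w with tRw and t=w.
G3: fails — aRb, aR²a but no w with bRw and a=w.
G4: condition met.
G5: fails — mRm, mR²p but no w with mRw and p=w.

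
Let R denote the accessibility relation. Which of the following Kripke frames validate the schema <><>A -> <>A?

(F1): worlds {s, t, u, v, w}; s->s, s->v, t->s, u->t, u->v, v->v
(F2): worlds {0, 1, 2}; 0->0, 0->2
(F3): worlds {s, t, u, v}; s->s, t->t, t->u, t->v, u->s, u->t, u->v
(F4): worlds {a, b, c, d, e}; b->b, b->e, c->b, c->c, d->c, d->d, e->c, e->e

The schema corresponds to transitivity: forall x forall y forall z (Rxy & Ryz -> Rxz).
(F1): fails — Rut and Rts but not Rus.
(F2): holds.
(F3): fails — Rut and Rtu but not Ruu.
(F4): fails — Rdc and Rcb but not Rdb.

(F2)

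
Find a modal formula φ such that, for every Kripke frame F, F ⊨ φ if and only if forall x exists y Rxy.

The condition is seriality. The D schema □p → ◇p defines it.
Suppose □p→◇p is valid. At any x set V(p)=W. Then □p at x, so ◇p at x, so x has a successor.

□p → ◇p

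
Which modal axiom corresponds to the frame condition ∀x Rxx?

□ψ → ψ

A defining formula is □ψ → ψ (the T axiom).
Suppose □ψ→ψ is valid. At any x set V(ψ)={w : Rxw}. Then □ψ holds at x, so ψ holds at x, i.e. Rxx.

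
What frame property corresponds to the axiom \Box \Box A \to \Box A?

density: \forall x \forall y (Rxy \to \exists z (Rxz \wedge Rzy))

Suppose □□A→□A is valid. Take Rxy and set V(A)={w : xR²w}. Then □□A at x, so □A at x, so A at y, i.e. ∃z(Rxz∧Rzy).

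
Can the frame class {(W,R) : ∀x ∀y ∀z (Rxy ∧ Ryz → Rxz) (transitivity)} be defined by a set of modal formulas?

This is a Sahlqvist condition; the 4 axiom □p → □□p defines it.
Suppose □p→□□p is valid. Take Rxy, Ryz and set V(p)={w : Rxw}. Then □p at x, so □□p at x, so □p at y, so p at z, i.e. Rxz.

Definable; □p → □□p defines it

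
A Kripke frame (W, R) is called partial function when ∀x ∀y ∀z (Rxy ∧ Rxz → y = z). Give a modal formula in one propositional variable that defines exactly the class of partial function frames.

This is partial functionality; the standard corresponding axiom is CD: ◇p → □p.
Suppose ◇p→□p is valid. Take Rxy, Rxz and set V(p)={y}. Then ◇p at x, so □p at x, so p at z, i.e. z=y.

◇p → □p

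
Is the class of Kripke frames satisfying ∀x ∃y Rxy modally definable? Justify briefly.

The condition is seriality. A defining modal formula is □r → ◇r.
Suppose □r→◇r is valid. At any x set V(r)=W. Then □r at x, so ◇r at x, so x has a successor.

Definable; □r → ◇r defines it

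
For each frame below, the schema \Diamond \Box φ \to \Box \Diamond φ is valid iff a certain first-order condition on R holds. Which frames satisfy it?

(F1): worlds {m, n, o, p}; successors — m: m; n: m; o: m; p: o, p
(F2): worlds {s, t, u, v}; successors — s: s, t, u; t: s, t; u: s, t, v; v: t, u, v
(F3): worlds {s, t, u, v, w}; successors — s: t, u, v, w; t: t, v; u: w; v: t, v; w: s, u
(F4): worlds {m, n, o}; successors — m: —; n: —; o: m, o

(F2)

The schema corresponds to convergence: \forall x \forall y \forall z (Rxy \wedge Rxz \to \exists w (Ryw \wedge Rzw)).
(F1): fails — Rpo and Rpp but o and p have no common successor.
(F2): satisfies the condition.
(F3): fails — Rsv and Rsw but v and w have no common successor.
(F4): fails — Roo and Rom but o and m have no common successor.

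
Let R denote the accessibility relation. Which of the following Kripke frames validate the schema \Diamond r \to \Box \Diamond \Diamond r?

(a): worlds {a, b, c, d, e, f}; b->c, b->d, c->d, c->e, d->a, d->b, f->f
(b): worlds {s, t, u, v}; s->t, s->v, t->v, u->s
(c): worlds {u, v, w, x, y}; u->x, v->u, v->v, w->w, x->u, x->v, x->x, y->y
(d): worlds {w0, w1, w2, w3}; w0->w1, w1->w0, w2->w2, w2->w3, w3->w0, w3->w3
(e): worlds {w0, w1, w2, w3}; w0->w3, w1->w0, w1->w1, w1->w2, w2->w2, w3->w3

The schema corresponds to a generalized confluence (Geach) condition: \forall x \forall y \forall z ((xRy \wedge xRz) \to \exists w (y = w \wedge z R^2 w)).
(a): fails — bRc, bRc but no w with c=w and cR²w.
(b): fails — sRt, sRt but no w with t=w and tR²w.
(c): condition met.
(d): fails — w2Rw2, w2Rw3 but no w with w2=w and w3R²w.
(e): fails — w1Rw0, w1Rw0 but no w with w0=w and w0R²w.

(c)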